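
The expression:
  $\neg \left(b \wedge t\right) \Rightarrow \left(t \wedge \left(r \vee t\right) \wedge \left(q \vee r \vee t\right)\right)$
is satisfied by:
  {t: True}


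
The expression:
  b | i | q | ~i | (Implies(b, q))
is always true.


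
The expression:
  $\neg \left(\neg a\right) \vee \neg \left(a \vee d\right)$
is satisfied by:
  {a: True, d: False}
  {d: False, a: False}
  {d: True, a: True}


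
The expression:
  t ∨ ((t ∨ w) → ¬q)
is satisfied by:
  {t: True, w: False, q: False}
  {w: False, q: False, t: False}
  {t: True, q: True, w: False}
  {q: True, w: False, t: False}
  {t: True, w: True, q: False}
  {w: True, t: False, q: False}
  {t: True, q: True, w: True}


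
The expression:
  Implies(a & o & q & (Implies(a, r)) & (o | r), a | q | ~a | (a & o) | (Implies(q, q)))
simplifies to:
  True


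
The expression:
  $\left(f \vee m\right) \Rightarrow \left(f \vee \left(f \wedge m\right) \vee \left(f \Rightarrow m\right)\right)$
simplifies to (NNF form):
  $\text{True}$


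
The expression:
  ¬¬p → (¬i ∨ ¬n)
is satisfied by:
  {p: False, n: False, i: False}
  {i: True, p: False, n: False}
  {n: True, p: False, i: False}
  {i: True, n: True, p: False}
  {p: True, i: False, n: False}
  {i: True, p: True, n: False}
  {n: True, p: True, i: False}


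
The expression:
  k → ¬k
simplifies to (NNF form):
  ¬k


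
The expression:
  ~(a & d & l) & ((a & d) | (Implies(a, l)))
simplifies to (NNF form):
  ~a | (d & ~l) | (l & ~d)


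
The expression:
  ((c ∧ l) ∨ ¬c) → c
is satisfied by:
  {c: True}


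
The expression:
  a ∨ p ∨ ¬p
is always true.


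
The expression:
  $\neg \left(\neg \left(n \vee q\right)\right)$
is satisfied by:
  {n: True, q: True}
  {n: True, q: False}
  {q: True, n: False}


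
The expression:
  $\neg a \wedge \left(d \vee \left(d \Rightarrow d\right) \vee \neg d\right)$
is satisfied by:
  {a: False}


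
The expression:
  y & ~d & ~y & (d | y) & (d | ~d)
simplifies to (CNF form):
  False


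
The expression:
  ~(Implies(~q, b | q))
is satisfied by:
  {q: False, b: False}


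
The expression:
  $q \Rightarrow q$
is always true.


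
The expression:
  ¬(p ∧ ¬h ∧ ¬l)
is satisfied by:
  {l: True, h: True, p: False}
  {l: True, p: False, h: False}
  {h: True, p: False, l: False}
  {h: False, p: False, l: False}
  {l: True, h: True, p: True}
  {l: True, p: True, h: False}
  {h: True, p: True, l: False}


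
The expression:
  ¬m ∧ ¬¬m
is never true.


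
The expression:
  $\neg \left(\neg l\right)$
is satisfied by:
  {l: True}


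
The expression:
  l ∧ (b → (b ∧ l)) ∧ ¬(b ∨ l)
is never true.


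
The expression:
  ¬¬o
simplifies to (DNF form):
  o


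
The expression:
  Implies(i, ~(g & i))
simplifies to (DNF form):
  ~g | ~i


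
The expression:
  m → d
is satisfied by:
  {d: True, m: False}
  {m: False, d: False}
  {m: True, d: True}


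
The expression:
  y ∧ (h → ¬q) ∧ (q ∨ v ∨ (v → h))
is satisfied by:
  {y: True, h: False, q: False}
  {q: True, y: True, h: False}
  {h: True, y: True, q: False}


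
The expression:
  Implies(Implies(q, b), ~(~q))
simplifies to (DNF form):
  q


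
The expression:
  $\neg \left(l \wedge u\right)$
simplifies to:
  $\neg l \vee \neg u$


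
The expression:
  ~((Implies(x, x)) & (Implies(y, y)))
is never true.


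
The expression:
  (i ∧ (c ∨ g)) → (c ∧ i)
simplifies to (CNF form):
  c ∨ ¬g ∨ ¬i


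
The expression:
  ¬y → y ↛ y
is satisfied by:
  {y: True}


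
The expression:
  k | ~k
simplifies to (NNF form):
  True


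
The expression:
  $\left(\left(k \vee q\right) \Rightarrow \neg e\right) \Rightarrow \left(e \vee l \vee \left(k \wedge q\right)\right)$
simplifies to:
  $e \vee l \vee \left(k \wedge q\right)$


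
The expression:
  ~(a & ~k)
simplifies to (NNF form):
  k | ~a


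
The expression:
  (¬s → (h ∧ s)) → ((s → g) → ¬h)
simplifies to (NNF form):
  ¬g ∨ ¬h ∨ ¬s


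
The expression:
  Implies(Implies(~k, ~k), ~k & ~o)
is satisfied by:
  {o: False, k: False}


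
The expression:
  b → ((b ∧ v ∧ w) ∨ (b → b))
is always true.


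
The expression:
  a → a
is always true.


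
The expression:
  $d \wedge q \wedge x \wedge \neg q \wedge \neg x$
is never true.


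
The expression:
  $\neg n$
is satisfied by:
  {n: False}


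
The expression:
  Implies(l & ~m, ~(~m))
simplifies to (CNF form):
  m | ~l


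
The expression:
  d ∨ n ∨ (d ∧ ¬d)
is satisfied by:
  {n: True, d: True}
  {n: True, d: False}
  {d: True, n: False}


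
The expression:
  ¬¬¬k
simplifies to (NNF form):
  ¬k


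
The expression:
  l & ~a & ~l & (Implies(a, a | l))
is never true.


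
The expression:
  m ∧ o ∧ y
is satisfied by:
  {m: True, o: True, y: True}


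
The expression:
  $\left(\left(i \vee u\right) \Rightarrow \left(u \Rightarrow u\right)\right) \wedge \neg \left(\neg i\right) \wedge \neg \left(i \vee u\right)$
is never true.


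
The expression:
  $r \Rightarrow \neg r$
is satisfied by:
  {r: False}


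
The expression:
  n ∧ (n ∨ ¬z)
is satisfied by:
  {n: True}


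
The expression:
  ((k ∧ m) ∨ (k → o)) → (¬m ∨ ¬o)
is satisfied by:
  {m: False, o: False}
  {o: True, m: False}
  {m: True, o: False}


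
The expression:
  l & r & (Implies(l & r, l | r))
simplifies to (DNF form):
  l & r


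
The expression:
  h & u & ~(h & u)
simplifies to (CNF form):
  False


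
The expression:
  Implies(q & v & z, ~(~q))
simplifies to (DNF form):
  True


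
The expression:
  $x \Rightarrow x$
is always true.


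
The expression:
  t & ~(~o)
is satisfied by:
  {t: True, o: True}


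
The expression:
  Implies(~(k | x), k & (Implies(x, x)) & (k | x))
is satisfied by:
  {x: True, k: True}
  {x: True, k: False}
  {k: True, x: False}


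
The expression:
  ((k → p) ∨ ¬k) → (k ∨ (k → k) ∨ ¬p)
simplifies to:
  True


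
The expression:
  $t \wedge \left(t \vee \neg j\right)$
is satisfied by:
  {t: True}


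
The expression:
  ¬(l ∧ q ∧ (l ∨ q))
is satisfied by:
  {l: False, q: False}
  {q: True, l: False}
  {l: True, q: False}


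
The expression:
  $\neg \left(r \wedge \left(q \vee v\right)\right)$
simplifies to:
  $\left(\neg q \wedge \neg v\right) \vee \neg r$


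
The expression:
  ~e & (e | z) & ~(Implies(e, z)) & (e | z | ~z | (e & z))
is never true.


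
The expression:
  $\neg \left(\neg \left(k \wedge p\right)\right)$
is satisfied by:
  {p: True, k: True}


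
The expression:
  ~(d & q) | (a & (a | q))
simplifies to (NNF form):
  a | ~d | ~q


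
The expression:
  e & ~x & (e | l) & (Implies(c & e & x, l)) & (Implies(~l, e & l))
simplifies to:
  e & l & ~x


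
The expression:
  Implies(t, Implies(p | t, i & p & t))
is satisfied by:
  {p: True, i: True, t: False}
  {p: True, i: False, t: False}
  {i: True, p: False, t: False}
  {p: False, i: False, t: False}
  {t: True, p: True, i: True}


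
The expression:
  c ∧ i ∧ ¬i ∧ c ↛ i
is never true.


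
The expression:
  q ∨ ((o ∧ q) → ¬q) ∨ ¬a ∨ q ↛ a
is always true.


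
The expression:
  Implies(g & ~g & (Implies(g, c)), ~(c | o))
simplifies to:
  True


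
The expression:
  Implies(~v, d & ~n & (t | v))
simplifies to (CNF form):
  (d | v) & (t | v) & (v | ~n)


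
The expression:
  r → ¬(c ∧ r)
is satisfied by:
  {c: False, r: False}
  {r: True, c: False}
  {c: True, r: False}


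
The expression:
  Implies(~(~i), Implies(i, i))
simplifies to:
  True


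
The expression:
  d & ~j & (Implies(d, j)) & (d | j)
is never true.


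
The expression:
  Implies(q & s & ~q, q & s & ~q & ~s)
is always true.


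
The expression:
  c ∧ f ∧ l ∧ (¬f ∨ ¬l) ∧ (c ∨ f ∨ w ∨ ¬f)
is never true.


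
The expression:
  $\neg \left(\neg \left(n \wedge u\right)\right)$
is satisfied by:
  {u: True, n: True}


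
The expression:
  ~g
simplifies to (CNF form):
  ~g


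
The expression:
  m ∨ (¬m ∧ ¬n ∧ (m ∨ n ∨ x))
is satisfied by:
  {x: True, m: True, n: False}
  {m: True, n: False, x: False}
  {x: True, m: True, n: True}
  {m: True, n: True, x: False}
  {x: True, n: False, m: False}


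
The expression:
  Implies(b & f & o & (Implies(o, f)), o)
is always true.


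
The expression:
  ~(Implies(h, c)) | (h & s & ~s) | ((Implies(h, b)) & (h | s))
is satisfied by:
  {b: True, h: True, s: True, c: False}
  {b: True, h: True, s: False, c: False}
  {h: True, s: True, b: False, c: False}
  {h: True, b: False, s: False, c: False}
  {b: True, c: True, h: True, s: True}
  {b: True, c: True, h: True, s: False}
  {b: True, s: True, c: False, h: False}
  {s: True, c: False, h: False, b: False}
  {b: True, c: True, s: True, h: False}
  {c: True, s: True, b: False, h: False}


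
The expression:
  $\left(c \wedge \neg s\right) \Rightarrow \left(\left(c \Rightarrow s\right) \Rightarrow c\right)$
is always true.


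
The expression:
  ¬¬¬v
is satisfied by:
  {v: False}


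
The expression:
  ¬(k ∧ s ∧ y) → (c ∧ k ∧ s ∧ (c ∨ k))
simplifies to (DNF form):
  (c ∧ k ∧ s) ∨ (k ∧ s ∧ y)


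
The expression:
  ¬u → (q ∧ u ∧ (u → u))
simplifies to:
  u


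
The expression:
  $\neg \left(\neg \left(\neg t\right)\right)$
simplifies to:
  $\neg t$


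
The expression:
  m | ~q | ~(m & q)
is always true.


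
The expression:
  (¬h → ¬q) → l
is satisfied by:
  {q: True, l: True, h: False}
  {l: True, h: False, q: False}
  {q: True, l: True, h: True}
  {l: True, h: True, q: False}
  {q: True, h: False, l: False}


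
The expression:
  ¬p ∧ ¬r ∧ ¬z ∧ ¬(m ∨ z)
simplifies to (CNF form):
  ¬m ∧ ¬p ∧ ¬r ∧ ¬z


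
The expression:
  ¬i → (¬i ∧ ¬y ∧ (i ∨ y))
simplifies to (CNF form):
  i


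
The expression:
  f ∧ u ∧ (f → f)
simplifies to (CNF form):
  f ∧ u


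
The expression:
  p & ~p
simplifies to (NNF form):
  False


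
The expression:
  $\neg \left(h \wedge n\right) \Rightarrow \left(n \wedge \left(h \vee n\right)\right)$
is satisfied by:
  {n: True}


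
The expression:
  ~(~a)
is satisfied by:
  {a: True}


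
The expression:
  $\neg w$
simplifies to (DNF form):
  $\neg w$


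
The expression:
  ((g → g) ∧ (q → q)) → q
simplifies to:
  q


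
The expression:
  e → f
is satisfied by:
  {f: True, e: False}
  {e: False, f: False}
  {e: True, f: True}


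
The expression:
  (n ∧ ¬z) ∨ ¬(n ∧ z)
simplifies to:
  ¬n ∨ ¬z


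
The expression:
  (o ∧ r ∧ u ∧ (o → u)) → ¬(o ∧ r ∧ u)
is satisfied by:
  {u: False, o: False, r: False}
  {r: True, u: False, o: False}
  {o: True, u: False, r: False}
  {r: True, o: True, u: False}
  {u: True, r: False, o: False}
  {r: True, u: True, o: False}
  {o: True, u: True, r: False}


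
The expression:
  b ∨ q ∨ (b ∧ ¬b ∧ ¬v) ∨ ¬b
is always true.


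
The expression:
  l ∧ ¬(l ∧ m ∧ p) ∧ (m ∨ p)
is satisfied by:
  {m: True, l: True, p: False}
  {p: True, l: True, m: False}


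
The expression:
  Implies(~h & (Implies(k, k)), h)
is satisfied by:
  {h: True}


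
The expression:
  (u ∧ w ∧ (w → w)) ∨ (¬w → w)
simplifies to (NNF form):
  w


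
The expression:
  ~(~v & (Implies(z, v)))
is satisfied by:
  {z: True, v: True}
  {z: True, v: False}
  {v: True, z: False}


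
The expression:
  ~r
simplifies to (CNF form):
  ~r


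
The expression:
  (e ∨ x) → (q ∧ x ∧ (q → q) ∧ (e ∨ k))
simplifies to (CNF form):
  (q ∨ ¬x) ∧ (x ∨ ¬e) ∧ (e ∨ k ∨ ¬x)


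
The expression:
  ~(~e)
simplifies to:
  e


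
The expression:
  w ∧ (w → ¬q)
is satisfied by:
  {w: True, q: False}


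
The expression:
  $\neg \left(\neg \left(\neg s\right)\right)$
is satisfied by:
  {s: False}


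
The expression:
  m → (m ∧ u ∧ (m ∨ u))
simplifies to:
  u ∨ ¬m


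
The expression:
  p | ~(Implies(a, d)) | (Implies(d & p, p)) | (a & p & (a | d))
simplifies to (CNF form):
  True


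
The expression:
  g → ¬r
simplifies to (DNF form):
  ¬g ∨ ¬r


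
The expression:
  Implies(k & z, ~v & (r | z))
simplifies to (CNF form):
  ~k | ~v | ~z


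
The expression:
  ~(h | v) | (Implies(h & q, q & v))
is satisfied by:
  {v: True, h: False, q: False}
  {h: False, q: False, v: False}
  {q: True, v: True, h: False}
  {q: True, h: False, v: False}
  {v: True, h: True, q: False}
  {h: True, v: False, q: False}
  {q: True, h: True, v: True}


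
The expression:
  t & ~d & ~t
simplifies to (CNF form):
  False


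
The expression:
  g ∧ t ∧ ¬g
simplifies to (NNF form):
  False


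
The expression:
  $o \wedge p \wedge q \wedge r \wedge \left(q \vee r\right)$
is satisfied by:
  {r: True, p: True, o: True, q: True}


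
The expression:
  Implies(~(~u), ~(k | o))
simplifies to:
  ~u | (~k & ~o)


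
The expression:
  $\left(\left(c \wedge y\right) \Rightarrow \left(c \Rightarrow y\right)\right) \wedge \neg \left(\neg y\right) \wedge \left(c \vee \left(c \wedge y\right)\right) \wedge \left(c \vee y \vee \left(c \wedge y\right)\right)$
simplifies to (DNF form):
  $c \wedge y$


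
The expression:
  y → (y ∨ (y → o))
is always true.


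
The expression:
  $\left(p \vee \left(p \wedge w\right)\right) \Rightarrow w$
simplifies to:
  $w \vee \neg p$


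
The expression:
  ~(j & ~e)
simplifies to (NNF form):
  e | ~j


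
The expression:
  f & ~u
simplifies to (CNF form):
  f & ~u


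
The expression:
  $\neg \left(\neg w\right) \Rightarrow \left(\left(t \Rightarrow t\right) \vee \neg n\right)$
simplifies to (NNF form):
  $\text{True}$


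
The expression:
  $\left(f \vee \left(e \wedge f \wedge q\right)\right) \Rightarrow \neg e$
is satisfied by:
  {e: False, f: False}
  {f: True, e: False}
  {e: True, f: False}


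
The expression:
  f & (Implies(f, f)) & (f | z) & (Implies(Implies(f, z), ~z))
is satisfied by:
  {f: True, z: False}


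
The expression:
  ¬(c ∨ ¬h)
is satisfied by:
  {h: True, c: False}


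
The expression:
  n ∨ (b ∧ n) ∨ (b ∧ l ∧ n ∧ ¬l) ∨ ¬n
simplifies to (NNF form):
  True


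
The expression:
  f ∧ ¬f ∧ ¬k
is never true.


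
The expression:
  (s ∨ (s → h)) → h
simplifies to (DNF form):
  h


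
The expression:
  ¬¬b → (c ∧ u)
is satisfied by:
  {u: True, c: True, b: False}
  {u: True, c: False, b: False}
  {c: True, u: False, b: False}
  {u: False, c: False, b: False}
  {b: True, u: True, c: True}


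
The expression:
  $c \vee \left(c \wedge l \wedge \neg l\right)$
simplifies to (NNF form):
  $c$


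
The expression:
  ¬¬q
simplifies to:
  q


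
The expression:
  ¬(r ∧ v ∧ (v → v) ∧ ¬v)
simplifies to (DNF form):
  True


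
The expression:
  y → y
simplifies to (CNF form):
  True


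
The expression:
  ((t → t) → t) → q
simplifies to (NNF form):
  q ∨ ¬t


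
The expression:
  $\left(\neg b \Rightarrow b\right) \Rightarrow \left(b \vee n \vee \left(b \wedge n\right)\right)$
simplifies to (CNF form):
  $\text{True}$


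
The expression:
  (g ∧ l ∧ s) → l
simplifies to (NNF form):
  True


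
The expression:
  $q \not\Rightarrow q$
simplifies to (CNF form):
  $\text{False}$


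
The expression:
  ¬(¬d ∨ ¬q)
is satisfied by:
  {d: True, q: True}


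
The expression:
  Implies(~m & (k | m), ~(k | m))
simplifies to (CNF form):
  m | ~k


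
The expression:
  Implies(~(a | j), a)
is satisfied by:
  {a: True, j: True}
  {a: True, j: False}
  {j: True, a: False}


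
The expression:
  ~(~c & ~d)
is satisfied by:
  {d: True, c: True}
  {d: True, c: False}
  {c: True, d: False}


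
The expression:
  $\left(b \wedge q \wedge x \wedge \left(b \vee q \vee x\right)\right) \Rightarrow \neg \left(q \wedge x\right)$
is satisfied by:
  {q: False, x: False, b: False}
  {b: True, q: False, x: False}
  {x: True, q: False, b: False}
  {b: True, x: True, q: False}
  {q: True, b: False, x: False}
  {b: True, q: True, x: False}
  {x: True, q: True, b: False}


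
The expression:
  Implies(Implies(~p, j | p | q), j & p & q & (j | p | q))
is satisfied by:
  {j: False, q: False, p: False}
  {q: True, p: True, j: True}


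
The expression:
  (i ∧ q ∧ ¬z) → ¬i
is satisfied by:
  {z: True, q: False, i: False}
  {q: False, i: False, z: False}
  {i: True, z: True, q: False}
  {i: True, q: False, z: False}
  {z: True, q: True, i: False}
  {q: True, z: False, i: False}
  {i: True, q: True, z: True}


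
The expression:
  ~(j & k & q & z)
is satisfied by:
  {k: False, q: False, z: False, j: False}
  {j: True, k: False, q: False, z: False}
  {z: True, k: False, q: False, j: False}
  {j: True, z: True, k: False, q: False}
  {q: True, j: False, k: False, z: False}
  {j: True, q: True, k: False, z: False}
  {z: True, q: True, j: False, k: False}
  {j: True, z: True, q: True, k: False}
  {k: True, z: False, q: False, j: False}
  {j: True, k: True, z: False, q: False}
  {z: True, k: True, j: False, q: False}
  {j: True, z: True, k: True, q: False}
  {q: True, k: True, z: False, j: False}
  {j: True, q: True, k: True, z: False}
  {z: True, q: True, k: True, j: False}


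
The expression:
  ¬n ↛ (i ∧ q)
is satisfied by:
  {n: False, q: False, i: False}
  {i: True, n: False, q: False}
  {q: True, n: False, i: False}


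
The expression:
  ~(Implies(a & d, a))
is never true.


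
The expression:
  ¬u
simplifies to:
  ¬u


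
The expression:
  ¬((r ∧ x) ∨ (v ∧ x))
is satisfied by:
  {v: False, x: False, r: False}
  {r: True, v: False, x: False}
  {v: True, r: False, x: False}
  {r: True, v: True, x: False}
  {x: True, r: False, v: False}


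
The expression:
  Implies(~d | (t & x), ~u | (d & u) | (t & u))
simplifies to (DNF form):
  d | t | ~u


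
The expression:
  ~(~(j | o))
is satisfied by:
  {o: True, j: True}
  {o: True, j: False}
  {j: True, o: False}


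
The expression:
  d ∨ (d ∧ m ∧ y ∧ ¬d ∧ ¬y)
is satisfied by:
  {d: True}


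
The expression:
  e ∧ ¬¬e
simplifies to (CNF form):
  e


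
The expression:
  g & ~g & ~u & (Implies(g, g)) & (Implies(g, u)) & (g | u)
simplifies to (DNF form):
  False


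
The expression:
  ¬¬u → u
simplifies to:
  True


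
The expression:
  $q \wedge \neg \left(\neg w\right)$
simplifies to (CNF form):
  $q \wedge w$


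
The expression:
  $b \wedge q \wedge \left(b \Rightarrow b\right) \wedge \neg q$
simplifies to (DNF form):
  $\text{False}$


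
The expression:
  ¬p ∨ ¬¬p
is always true.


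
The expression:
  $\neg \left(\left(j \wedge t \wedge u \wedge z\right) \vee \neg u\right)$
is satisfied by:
  {u: True, t: False, z: False, j: False}
  {j: True, u: True, t: False, z: False}
  {z: True, u: True, t: False, j: False}
  {j: True, z: True, u: True, t: False}
  {t: True, u: True, j: False, z: False}
  {j: True, t: True, u: True, z: False}
  {z: True, t: True, u: True, j: False}


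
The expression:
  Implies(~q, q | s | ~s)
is always true.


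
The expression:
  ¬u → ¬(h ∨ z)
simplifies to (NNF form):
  u ∨ (¬h ∧ ¬z)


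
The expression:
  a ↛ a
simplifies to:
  False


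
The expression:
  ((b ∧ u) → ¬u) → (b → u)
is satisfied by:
  {u: True, b: False}
  {b: False, u: False}
  {b: True, u: True}


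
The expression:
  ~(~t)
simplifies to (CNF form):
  t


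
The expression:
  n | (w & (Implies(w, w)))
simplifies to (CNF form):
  n | w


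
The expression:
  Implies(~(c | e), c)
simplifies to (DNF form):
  c | e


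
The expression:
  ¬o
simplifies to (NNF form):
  ¬o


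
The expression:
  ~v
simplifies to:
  ~v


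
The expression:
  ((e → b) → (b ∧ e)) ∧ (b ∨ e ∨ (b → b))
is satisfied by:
  {e: True}


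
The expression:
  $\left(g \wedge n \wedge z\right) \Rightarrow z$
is always true.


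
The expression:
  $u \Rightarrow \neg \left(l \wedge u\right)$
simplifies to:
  $\neg l \vee \neg u$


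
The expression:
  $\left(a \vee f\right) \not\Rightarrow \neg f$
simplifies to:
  $f$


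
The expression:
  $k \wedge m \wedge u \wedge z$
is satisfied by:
  {z: True, u: True, m: True, k: True}


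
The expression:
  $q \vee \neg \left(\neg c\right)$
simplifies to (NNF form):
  $c \vee q$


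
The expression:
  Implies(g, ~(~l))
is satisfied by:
  {l: True, g: False}
  {g: False, l: False}
  {g: True, l: True}


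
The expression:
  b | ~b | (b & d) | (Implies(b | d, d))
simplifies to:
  True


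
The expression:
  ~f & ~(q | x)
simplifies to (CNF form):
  ~f & ~q & ~x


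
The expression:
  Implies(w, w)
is always true.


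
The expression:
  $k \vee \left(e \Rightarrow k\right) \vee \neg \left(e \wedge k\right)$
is always true.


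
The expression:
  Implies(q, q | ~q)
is always true.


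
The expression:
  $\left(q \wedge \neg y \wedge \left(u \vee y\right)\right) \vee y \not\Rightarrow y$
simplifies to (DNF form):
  $q \wedge u \wedge \neg y$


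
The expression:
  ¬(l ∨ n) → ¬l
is always true.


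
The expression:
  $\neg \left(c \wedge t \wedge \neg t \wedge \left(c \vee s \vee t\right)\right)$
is always true.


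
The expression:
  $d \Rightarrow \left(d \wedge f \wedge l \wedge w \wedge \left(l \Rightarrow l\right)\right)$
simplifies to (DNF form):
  $\left(f \wedge l \wedge w\right) \vee \neg d$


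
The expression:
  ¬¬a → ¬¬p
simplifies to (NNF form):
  p ∨ ¬a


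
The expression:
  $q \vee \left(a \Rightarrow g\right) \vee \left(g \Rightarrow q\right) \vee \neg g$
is always true.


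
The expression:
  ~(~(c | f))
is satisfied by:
  {c: True, f: True}
  {c: True, f: False}
  {f: True, c: False}


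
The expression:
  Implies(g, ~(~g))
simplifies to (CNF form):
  True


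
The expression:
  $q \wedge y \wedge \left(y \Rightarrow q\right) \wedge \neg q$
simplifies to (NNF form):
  $\text{False}$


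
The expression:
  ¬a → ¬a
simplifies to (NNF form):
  True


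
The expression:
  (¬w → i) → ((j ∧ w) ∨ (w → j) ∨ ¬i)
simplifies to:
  j ∨ ¬i ∨ ¬w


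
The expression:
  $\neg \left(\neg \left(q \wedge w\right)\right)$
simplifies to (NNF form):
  $q \wedge w$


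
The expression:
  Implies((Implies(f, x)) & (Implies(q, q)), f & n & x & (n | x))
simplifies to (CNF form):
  f & (n | ~x)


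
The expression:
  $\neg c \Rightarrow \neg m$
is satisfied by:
  {c: True, m: False}
  {m: False, c: False}
  {m: True, c: True}


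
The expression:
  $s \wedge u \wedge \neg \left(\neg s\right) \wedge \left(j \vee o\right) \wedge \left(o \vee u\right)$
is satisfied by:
  {o: True, j: True, u: True, s: True}
  {o: True, u: True, s: True, j: False}
  {j: True, u: True, s: True, o: False}


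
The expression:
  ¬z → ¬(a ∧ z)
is always true.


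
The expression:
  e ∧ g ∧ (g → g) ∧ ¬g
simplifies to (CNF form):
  False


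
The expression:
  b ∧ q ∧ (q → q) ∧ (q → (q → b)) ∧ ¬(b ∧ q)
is never true.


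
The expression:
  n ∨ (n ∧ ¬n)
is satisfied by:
  {n: True}


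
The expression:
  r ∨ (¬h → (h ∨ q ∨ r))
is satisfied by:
  {r: True, q: True, h: True}
  {r: True, q: True, h: False}
  {r: True, h: True, q: False}
  {r: True, h: False, q: False}
  {q: True, h: True, r: False}
  {q: True, h: False, r: False}
  {h: True, q: False, r: False}


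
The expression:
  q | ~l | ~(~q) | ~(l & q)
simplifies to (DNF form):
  True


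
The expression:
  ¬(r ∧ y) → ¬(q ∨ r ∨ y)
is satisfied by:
  {r: True, y: True, q: False}
  {r: True, y: True, q: True}
  {q: False, r: False, y: False}


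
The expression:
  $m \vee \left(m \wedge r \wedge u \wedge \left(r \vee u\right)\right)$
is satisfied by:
  {m: True}


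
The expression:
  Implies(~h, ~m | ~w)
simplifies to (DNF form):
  h | ~m | ~w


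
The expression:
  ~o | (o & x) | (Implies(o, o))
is always true.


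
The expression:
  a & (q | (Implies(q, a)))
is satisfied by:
  {a: True}


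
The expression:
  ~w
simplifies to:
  ~w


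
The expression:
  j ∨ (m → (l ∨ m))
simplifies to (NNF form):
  True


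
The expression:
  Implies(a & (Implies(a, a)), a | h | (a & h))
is always true.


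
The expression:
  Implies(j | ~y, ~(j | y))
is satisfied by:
  {j: False}


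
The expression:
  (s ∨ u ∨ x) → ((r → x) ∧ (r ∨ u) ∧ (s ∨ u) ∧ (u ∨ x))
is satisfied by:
  {x: True, u: True, s: True, r: False}
  {x: True, u: True, r: False, s: False}
  {x: True, u: True, s: True, r: True}
  {x: True, u: True, r: True, s: False}
  {u: True, s: True, r: False, x: False}
  {u: True, r: False, s: False, x: False}
  {s: True, x: True, r: True, u: False}
  {x: False, r: False, s: False, u: False}
  {r: True, x: False, s: False, u: False}


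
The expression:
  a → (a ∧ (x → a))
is always true.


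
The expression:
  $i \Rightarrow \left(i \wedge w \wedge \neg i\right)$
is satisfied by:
  {i: False}


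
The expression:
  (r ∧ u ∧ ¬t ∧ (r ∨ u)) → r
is always true.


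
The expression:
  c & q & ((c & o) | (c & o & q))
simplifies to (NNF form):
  c & o & q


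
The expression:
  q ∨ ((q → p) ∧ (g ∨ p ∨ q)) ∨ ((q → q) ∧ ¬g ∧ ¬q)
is always true.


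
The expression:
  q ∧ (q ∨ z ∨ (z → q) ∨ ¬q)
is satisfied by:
  {q: True}


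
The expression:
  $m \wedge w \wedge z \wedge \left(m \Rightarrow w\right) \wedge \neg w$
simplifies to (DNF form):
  $\text{False}$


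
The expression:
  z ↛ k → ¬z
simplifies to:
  k ∨ ¬z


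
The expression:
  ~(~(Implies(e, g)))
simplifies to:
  g | ~e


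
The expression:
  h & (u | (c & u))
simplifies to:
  h & u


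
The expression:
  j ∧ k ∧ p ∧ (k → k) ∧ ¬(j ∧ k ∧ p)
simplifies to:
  False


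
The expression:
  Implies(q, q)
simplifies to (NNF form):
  True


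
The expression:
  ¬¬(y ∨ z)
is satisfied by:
  {y: True, z: True}
  {y: True, z: False}
  {z: True, y: False}


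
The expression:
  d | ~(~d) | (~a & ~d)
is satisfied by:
  {d: True, a: False}
  {a: False, d: False}
  {a: True, d: True}


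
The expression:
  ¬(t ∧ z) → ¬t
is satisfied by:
  {z: True, t: False}
  {t: False, z: False}
  {t: True, z: True}


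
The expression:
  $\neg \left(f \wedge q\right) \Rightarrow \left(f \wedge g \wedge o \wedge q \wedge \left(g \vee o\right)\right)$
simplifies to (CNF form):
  $f \wedge q$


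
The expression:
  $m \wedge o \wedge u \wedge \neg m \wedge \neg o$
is never true.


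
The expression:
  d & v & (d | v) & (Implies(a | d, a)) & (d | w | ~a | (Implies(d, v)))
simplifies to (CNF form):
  a & d & v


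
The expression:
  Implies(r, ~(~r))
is always true.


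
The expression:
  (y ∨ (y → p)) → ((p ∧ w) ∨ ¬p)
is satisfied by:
  {w: True, p: False}
  {p: False, w: False}
  {p: True, w: True}


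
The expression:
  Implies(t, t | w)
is always true.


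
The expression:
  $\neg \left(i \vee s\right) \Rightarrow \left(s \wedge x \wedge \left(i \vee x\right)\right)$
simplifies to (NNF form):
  $i \vee s$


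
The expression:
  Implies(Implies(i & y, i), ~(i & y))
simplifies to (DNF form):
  ~i | ~y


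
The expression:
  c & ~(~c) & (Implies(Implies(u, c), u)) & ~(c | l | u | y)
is never true.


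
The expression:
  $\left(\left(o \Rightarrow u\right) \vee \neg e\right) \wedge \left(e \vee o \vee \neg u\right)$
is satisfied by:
  {u: False, e: False, o: False}
  {o: True, u: False, e: False}
  {e: True, u: False, o: False}
  {o: True, u: True, e: False}
  {e: True, u: True, o: False}
  {o: True, e: True, u: True}


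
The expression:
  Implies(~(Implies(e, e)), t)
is always true.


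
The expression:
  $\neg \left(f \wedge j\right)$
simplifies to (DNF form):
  $\neg f \vee \neg j$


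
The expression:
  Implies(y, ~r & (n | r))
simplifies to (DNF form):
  ~y | (n & ~r)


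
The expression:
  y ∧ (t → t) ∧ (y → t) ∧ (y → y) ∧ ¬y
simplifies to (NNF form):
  False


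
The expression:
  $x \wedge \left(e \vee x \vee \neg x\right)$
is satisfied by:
  {x: True}


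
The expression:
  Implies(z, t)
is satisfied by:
  {t: True, z: False}
  {z: False, t: False}
  {z: True, t: True}


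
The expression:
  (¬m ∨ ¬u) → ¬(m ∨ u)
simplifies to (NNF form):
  (m ∧ u) ∨ (¬m ∧ ¬u)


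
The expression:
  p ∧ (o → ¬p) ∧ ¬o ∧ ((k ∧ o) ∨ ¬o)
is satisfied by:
  {p: True, o: False}


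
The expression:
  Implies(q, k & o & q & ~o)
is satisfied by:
  {q: False}


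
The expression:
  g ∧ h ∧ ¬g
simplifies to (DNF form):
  False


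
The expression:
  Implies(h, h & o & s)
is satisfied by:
  {o: True, s: True, h: False}
  {o: True, s: False, h: False}
  {s: True, o: False, h: False}
  {o: False, s: False, h: False}
  {o: True, h: True, s: True}


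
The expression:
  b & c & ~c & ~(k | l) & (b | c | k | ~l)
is never true.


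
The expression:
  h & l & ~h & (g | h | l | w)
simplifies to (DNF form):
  False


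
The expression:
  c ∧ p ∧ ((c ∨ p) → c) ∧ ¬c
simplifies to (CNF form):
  False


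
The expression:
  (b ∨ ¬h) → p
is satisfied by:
  {p: True, h: True, b: False}
  {p: True, b: False, h: False}
  {p: True, h: True, b: True}
  {p: True, b: True, h: False}
  {h: True, b: False, p: False}


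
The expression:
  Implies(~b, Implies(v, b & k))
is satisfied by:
  {b: True, v: False}
  {v: False, b: False}
  {v: True, b: True}


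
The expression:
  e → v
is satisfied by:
  {v: True, e: False}
  {e: False, v: False}
  {e: True, v: True}


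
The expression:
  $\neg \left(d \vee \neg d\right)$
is never true.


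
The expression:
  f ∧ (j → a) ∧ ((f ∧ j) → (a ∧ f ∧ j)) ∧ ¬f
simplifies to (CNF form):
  False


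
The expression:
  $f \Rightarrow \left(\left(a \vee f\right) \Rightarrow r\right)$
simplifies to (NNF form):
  $r \vee \neg f$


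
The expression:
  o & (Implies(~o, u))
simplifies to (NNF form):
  o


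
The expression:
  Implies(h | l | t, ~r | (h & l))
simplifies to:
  ~r | (h & l) | (~h & ~l & ~t)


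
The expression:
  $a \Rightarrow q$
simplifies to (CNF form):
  $q \vee \neg a$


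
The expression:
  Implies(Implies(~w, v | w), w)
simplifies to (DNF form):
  w | ~v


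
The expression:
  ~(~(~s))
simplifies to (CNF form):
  ~s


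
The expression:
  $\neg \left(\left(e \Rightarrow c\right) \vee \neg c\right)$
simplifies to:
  $\text{False}$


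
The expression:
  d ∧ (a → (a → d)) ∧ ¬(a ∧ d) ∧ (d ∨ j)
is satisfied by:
  {d: True, a: False}


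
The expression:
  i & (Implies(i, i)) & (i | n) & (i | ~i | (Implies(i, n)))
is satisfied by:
  {i: True}


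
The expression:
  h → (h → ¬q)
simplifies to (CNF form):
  ¬h ∨ ¬q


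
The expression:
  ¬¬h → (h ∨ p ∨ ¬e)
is always true.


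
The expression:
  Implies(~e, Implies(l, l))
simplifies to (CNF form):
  True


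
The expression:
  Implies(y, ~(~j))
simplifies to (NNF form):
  j | ~y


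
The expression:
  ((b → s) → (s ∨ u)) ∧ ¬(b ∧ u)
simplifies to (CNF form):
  (b ∨ ¬b) ∧ (¬b ∨ ¬u) ∧ (b ∨ s ∨ u) ∧ (b ∨ s ∨ ¬b) ∧ (b ∨ u ∨ ¬b) ∧ (s ∨ u ∨ ¬u) ∧ (s ∨ ¬b ∨ ¬u) ∧ (u ∨ ¬b ∨ ¬u)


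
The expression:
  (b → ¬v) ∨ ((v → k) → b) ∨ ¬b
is always true.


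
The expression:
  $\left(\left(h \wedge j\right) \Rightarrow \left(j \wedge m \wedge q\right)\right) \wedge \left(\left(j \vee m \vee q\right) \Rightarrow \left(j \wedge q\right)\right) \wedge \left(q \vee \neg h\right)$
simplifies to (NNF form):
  $\left(j \vee \neg m\right) \wedge \left(j \vee \neg q\right) \wedge \left(m \vee \neg h\right) \wedge \left(q \vee \neg j\right)$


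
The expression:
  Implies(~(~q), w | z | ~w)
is always true.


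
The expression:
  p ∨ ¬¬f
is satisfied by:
  {p: True, f: True}
  {p: True, f: False}
  {f: True, p: False}


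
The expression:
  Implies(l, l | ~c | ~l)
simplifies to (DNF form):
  True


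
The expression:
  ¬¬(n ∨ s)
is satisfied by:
  {n: True, s: True}
  {n: True, s: False}
  {s: True, n: False}


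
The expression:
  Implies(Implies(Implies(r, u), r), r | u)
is always true.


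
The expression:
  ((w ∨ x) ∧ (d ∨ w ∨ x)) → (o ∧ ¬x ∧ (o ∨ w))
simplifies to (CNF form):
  ¬x ∧ (o ∨ ¬w)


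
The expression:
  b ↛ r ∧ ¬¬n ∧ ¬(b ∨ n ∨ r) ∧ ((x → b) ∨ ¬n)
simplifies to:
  False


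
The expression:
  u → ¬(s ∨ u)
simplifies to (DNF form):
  ¬u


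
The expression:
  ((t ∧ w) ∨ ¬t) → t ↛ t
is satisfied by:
  {t: True, w: False}


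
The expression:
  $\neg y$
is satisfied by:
  {y: False}


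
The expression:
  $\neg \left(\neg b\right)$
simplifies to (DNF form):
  $b$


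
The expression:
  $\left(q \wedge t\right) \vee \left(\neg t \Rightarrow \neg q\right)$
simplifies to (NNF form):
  $t \vee \neg q$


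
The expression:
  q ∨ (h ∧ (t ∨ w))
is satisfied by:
  {h: True, q: True, w: True, t: True}
  {h: True, q: True, w: True, t: False}
  {h: True, q: True, t: True, w: False}
  {h: True, q: True, t: False, w: False}
  {q: True, w: True, t: True, h: False}
  {q: True, w: True, t: False, h: False}
  {q: True, w: False, t: True, h: False}
  {q: True, w: False, t: False, h: False}
  {h: True, w: True, t: True, q: False}
  {h: True, w: True, t: False, q: False}
  {h: True, t: True, w: False, q: False}


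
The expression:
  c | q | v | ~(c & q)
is always true.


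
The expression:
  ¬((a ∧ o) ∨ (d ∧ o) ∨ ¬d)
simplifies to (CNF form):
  d ∧ ¬o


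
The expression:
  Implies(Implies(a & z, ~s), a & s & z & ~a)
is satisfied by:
  {a: True, z: True, s: True}


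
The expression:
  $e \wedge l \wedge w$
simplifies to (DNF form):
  $e \wedge l \wedge w$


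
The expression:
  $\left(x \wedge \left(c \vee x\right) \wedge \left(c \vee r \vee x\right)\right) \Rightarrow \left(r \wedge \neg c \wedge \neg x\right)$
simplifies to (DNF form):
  $\neg x$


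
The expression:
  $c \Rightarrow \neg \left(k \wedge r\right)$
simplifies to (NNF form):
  $\neg c \vee \neg k \vee \neg r$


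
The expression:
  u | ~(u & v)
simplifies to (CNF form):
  True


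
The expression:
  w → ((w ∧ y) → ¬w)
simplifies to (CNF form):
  ¬w ∨ ¬y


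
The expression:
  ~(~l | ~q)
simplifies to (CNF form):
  l & q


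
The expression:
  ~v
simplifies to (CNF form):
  ~v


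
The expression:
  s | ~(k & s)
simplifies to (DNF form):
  True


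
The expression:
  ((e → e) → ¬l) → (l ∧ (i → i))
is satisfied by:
  {l: True}


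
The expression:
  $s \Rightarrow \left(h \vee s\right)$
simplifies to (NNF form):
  $\text{True}$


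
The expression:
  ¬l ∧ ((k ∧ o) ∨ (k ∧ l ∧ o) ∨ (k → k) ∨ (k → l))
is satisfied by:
  {l: False}


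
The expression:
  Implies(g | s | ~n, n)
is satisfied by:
  {n: True}


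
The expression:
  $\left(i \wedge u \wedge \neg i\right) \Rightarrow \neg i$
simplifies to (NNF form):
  $\text{True}$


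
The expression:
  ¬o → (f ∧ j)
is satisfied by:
  {o: True, j: True, f: True}
  {o: True, j: True, f: False}
  {o: True, f: True, j: False}
  {o: True, f: False, j: False}
  {j: True, f: True, o: False}


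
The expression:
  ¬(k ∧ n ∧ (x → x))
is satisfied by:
  {k: False, n: False}
  {n: True, k: False}
  {k: True, n: False}


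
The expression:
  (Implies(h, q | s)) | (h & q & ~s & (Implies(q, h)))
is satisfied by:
  {q: True, s: True, h: False}
  {q: True, h: False, s: False}
  {s: True, h: False, q: False}
  {s: False, h: False, q: False}
  {q: True, s: True, h: True}
  {q: True, h: True, s: False}
  {s: True, h: True, q: False}


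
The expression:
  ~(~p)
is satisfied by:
  {p: True}


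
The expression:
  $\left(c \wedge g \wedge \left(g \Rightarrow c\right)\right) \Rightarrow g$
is always true.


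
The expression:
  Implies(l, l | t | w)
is always true.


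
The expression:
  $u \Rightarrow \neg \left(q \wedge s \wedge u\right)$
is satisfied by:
  {s: False, u: False, q: False}
  {q: True, s: False, u: False}
  {u: True, s: False, q: False}
  {q: True, u: True, s: False}
  {s: True, q: False, u: False}
  {q: True, s: True, u: False}
  {u: True, s: True, q: False}


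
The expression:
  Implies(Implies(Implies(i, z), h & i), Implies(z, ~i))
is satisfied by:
  {h: False, z: False, i: False}
  {i: True, h: False, z: False}
  {z: True, h: False, i: False}
  {i: True, z: True, h: False}
  {h: True, i: False, z: False}
  {i: True, h: True, z: False}
  {z: True, h: True, i: False}


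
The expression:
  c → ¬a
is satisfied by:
  {c: False, a: False}
  {a: True, c: False}
  {c: True, a: False}


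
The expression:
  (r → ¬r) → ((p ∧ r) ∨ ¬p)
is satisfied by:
  {r: True, p: False}
  {p: False, r: False}
  {p: True, r: True}


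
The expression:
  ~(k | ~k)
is never true.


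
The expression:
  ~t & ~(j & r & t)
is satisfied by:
  {t: False}


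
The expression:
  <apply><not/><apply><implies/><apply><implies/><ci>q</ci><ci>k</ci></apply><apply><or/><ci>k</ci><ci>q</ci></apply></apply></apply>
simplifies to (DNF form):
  <apply><and/><apply><not/><ci>k</ci></apply><apply><not/><ci>q</ci></apply></apply>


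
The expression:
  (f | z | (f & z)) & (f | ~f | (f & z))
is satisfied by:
  {z: True, f: True}
  {z: True, f: False}
  {f: True, z: False}


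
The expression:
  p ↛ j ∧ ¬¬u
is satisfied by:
  {p: True, u: True, j: False}


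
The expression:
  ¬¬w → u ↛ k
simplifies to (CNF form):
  (u ∨ ¬w) ∧ (¬k ∨ ¬w)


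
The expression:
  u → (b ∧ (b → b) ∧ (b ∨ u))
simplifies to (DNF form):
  b ∨ ¬u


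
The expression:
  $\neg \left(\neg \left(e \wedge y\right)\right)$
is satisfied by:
  {e: True, y: True}


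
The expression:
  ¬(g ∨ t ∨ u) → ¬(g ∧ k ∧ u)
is always true.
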